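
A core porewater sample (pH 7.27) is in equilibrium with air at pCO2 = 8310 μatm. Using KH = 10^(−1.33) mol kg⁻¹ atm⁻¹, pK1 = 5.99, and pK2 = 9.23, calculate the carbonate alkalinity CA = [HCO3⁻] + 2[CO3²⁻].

CA = 7.57 mmol/kg

[CO2*] = KH · pCO2 = 10^(−1.33) × 8310×10^-6 = 3.887×10^-4 mol/kg
α₀ = 1/(1 + K1/[H⁺] + K1K2/[H⁺]²) = 1/(1 + 10^+1.28 + 10^-0.68) = 0.04935
DIC = [CO2*]/α₀ = 3.887×10^-4 / 0.04935 = 7.876 mmol/kg
CA = (α₁ + 2α₂)·DIC = (0.9403 + 2×0.01031) × 7.876 = 7.57 mmol/kg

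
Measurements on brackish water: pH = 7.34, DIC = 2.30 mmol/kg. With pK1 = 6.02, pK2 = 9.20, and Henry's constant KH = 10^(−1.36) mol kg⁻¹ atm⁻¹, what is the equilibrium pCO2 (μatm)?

α₀ = 1 / (1 + K1/[H⁺] + K1K2/[H⁺]²) = 1 / (1 + 10^+1.32 + 10^-0.54)
   = 1 / (1 + 20.893 + 0.28840) = 1/22.181 = 0.04508
[CO2*] = α₀ × DIC = 0.04508 × 2.30 = 0.1037 mmol/kg
pCO2 = [CO2*]/KH = 1.037×10^-4 / 4.365×10^-2 = 2380 μatm

pCO2 = 2380 μatm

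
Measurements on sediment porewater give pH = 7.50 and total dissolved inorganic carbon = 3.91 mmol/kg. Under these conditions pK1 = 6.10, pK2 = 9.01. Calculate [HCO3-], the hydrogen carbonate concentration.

α₁ = 1 / (1 + [H⁺]/K1 + K2/[H⁺]) = 1 / (1 + 10^-1.40 + 10^-1.51)
   = 1 / (1 + 0.039811 + 0.030903) = 1/1.0707 = 0.9340
[HCO3⁻] = α₁ × DIC = 0.9340 × 3.91 = 3.65 mmol/kg

[HCO3⁻] = 3.65 mmol/kg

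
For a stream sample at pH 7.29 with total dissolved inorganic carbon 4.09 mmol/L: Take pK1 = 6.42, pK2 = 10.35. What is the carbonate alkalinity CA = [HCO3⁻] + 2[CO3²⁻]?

CA = 3.61 mmol/L

CA = [HCO3⁻] + 2[CO3²⁻] = (α₁ + 2α₂)·DIC
At pH 7.29: [H⁺]/K1 = 10^-0.87 = 0.13490, K2/[H⁺] = 10^-3.06 = 0.00087096
α₁ = 1/(1 + 0.13490 + 0.00087096) = 1/1.1358 = 0.8805; α₂ = α₁·K2/[H⁺] = 0.0007669
α₁ + 2α₂ = 0.8820
CA = 0.8820 × 4.09 = 3.61 mmol/L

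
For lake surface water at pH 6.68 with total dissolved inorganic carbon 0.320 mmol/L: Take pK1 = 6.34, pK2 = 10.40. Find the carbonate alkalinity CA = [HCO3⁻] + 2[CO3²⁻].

CA = 0.220 mmol/L

CA = [HCO3⁻] + 2[CO3²⁻] = (α₁ + 2α₂)·DIC
At pH 6.68: [H⁺]/K1 = 10^-0.34 = 0.45709, K2/[H⁺] = 10^-3.72 = 0.00019055
α₁ = 1/(1 + 0.45709 + 0.00019055) = 1/1.4573 = 0.6862; α₂ = α₁·K2/[H⁺] = 0.0001308
α₁ + 2α₂ = 0.6865
CA = 0.6865 × 0.320 = 0.220 mmol/L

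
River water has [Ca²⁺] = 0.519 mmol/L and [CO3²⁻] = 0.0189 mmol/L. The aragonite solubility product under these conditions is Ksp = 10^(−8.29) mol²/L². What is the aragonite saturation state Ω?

Ksp = 10^(−8.29) = 5.129×10^-9
Ω = [Ca²⁺][CO3²⁻]/Ksp = (0.519×10^-3)(0.0189×10^-3) / 5.129×10^-9 = 1.91

Ω = 1.91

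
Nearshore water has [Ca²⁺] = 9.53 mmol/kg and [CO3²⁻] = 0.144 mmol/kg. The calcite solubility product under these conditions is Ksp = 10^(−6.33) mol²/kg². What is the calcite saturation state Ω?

Ω = 2.93

Ksp = 10^(−6.33) = 4.677×10^-7
Ω = [Ca²⁺][CO3²⁻]/Ksp = (9.53×10^-3)(0.144×10^-3) / 4.677×10^-7 = 2.93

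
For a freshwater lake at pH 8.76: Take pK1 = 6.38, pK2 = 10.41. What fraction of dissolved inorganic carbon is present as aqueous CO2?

α₀ = 1 / (1 + K1/[H⁺] + K1K2/[H⁺]²) = 1 / (1 + 10^+2.38 + 10^+0.73)
   = 1 / (1 + 239.88 + 5.3703) = 1/246.25 = 0.004061

α₀ = 0.00406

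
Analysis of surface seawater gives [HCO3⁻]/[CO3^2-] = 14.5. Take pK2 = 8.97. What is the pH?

From K2 = [H⁺][CO3^2-]/[HCO3⁻]:  pH = pK2 − log₁₀([HCO3⁻]/[CO3^2-])
log₁₀(14.5) = +1.161
pH = 8.97 − (+1.161) = 7.81

pH = 7.81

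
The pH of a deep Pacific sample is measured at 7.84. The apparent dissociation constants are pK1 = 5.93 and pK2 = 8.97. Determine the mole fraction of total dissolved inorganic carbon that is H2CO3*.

α₀ = 0.0113

α₀ = 1 / (1 + K1/[H⁺] + K1K2/[H⁺]²) = 1 / (1 + 10^+1.91 + 10^+0.78)
   = 1 / (1 + 81.283 + 6.0256) = 1/88.309 = 0.01132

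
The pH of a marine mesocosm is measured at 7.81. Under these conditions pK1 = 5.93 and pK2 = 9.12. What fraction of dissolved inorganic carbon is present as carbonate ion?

α₂ = 0.0461

α₂ = 1 / (1 + [H⁺]/K2 + [H⁺]²/(K1K2)) = 1 / (1 + 10^+1.31 + 10^-0.57)
   = 1 / (1 + 20.417 + 0.26915) = 1/21.687 = 0.04611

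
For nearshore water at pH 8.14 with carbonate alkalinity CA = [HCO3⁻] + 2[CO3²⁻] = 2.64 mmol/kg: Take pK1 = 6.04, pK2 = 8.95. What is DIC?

DIC = 2.34 mmol/kg

CA = [HCO3⁻] + 2[CO3²⁻] = (α₁ + 2α₂)·DIC
At pH 8.14: [H⁺]/K1 = 10^-2.10 = 0.0079433, K2/[H⁺] = 10^-0.81 = 0.15488
α₁ = 1/(1 + 0.0079433 + 0.15488) = 1/1.1628 = 0.8600; α₂ = α₁·K2/[H⁺] = 0.1332
α₁ + 2α₂ = 1.1264
DIC = CA / (α₁ + 2α₂) = 2.64 / 1.1264 = 2.34 mmol/kg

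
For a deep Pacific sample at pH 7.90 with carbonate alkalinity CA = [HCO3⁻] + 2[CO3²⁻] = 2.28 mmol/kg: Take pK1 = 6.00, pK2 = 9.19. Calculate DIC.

DIC = 2.20 mmol/kg

CA = [HCO3⁻] + 2[CO3²⁻] = (α₁ + 2α₂)·DIC
At pH 7.90: [H⁺]/K1 = 10^-1.90 = 0.012589, K2/[H⁺] = 10^-1.29 = 0.051286
α₁ = 1/(1 + 0.012589 + 0.051286) = 1/1.0639 = 0.9400; α₂ = α₁·K2/[H⁺] = 0.04821
α₁ + 2α₂ = 1.0364
DIC = CA / (α₁ + 2α₂) = 2.28 / 1.0364 = 2.20 mmol/kg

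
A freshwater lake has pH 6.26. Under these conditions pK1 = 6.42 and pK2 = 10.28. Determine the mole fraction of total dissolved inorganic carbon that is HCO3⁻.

α₁ = 1 / (1 + [H⁺]/K1 + K2/[H⁺]) = 1 / (1 + 10^+0.16 + 10^-4.02)
   = 1 / (1 + 1.4454 + 9.5499×10^-5) = 1/2.4455 = 0.4089

α₁ = 0.409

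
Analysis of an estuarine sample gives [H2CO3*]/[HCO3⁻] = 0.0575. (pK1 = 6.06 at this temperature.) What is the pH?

pH = 7.30

From K1 = [H⁺][HCO3⁻]/[H2CO3*]:  pH = pK1 − log₁₀([H2CO3*]/[HCO3⁻])
log₁₀(0.0575) = -1.240
pH = 6.06 − (-1.240) = 7.30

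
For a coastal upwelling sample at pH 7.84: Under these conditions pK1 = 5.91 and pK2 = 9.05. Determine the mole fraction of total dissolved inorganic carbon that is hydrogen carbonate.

α₁ = 0.932

α₁ = 1 / (1 + [H⁺]/K1 + K2/[H⁺]) = 1 / (1 + 10^-1.93 + 10^-1.21)
   = 1 / (1 + 0.011749 + 0.061660) = 1/1.0734 = 0.9316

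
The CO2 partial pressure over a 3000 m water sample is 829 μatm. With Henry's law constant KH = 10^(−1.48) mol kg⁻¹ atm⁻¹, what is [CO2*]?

[CO2*] = 27.5 μmol/kg

KH = 10^(−1.48) = 3.311×10^-2 mol kg⁻¹ atm⁻¹
[CO2*] = KH · pCO2 = 3.311×10^-2 × 829×10^-6 atm = 2.75×10^-5 mol/kg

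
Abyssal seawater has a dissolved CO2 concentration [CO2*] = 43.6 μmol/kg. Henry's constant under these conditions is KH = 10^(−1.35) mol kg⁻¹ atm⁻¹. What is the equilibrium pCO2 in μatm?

pCO2 = 976 μatm

KH = 10^(−1.35) = 4.467×10^-2 mol kg⁻¹ atm⁻¹
pCO2 = [CO2*]/KH = 43.6×10^-6 / 4.467×10^-2 = 9.76×10^-4 atm = 976 μatm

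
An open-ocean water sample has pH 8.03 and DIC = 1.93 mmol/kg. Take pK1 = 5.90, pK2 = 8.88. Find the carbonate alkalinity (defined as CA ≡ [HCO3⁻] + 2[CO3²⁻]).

CA = [HCO3⁻] + 2[CO3²⁻] = (α₁ + 2α₂)·DIC
At pH 8.03: [H⁺]/K1 = 10^-2.13 = 0.0074131, K2/[H⁺] = 10^-0.85 = 0.14125
α₁ = 1/(1 + 0.0074131 + 0.14125) = 1/1.1487 = 0.8706; α₂ = α₁·K2/[H⁺] = 0.1230
α₁ + 2α₂ = 1.1165
CA = 1.1165 × 1.93 = 2.15 mmol/kg

CA = 2.15 mmol/kg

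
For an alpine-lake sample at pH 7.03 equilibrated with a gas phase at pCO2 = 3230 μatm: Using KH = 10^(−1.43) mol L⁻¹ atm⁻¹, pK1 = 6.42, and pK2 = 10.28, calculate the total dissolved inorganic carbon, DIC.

[CO2*] = KH · pCO2 = 10^(−1.43) × 3230×10^-6 = 1.200×10^-4 mol/L
α₀ = 1/(1 + K1/[H⁺] + K1K2/[H⁺]²) = 1/(1 + 10^+0.61 + 10^-2.64) = 0.1970
DIC = [CO2*]/α₀ = 1.200×10^-4 / 0.1970 = 0.609 mmol/L

DIC = 0.609 mmol/L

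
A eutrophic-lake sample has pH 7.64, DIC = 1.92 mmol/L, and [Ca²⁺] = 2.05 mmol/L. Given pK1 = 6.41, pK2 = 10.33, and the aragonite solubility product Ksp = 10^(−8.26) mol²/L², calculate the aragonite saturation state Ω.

Ω = 1.38

α₂ = 1 / (1 + [H⁺]/K2 + [H⁺]²/(K1K2)) = 1 / (1 + 10^+2.69 + 10^+1.46)
   = 1 / (1 + 489.78 + 28.840) = 1/519.62 = 0.001924
[CO3²⁻] = α₂ × DIC = 0.001924 × 1.92 = 0.003695 mmol/L = 3.695 μmol/L
Ksp = 10^(−8.26) = 5.495×10^-9
Ω = [Ca²⁺][CO3²⁻]/Ksp = (2.05×10^-3)(3.695×10^-6) / 5.495×10^-9 = 1.38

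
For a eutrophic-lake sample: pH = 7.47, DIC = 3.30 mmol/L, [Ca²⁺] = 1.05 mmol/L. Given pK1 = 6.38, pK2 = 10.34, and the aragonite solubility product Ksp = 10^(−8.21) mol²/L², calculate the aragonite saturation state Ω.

α₂ = 1 / (1 + [H⁺]/K2 + [H⁺]²/(K1K2)) = 1 / (1 + 10^+2.87 + 10^+1.78)
   = 1 / (1 + 741.31 + 60.256) = 1/802.57 = 0.001246
[CO3²⁻] = α₂ × DIC = 0.001246 × 3.30 = 0.004112 mmol/L = 4.112 μmol/L
Ksp = 10^(−8.21) = 6.166×10^-9
Ω = [Ca²⁺][CO3²⁻]/Ksp = (1.05×10^-3)(4.112×10^-6) / 6.166×10^-9 = 0.700

Ω = 0.700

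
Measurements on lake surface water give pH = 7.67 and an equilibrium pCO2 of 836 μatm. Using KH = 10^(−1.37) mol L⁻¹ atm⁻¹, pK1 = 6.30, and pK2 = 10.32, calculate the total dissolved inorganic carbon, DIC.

DIC = 0.874 mmol/L

[CO2*] = KH · pCO2 = 10^(−1.37) × 836×10^-6 = 3.566×10^-5 mol/L
α₀ = 1/(1 + K1/[H⁺] + K1K2/[H⁺]²) = 1/(1 + 10^+1.37 + 10^-1.28) = 0.04083
DIC = [CO2*]/α₀ = 3.566×10^-5 / 0.04083 = 0.874 mmol/L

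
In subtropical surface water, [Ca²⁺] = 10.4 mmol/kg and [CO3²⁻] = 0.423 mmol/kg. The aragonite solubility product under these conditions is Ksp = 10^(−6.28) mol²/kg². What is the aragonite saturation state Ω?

Ksp = 10^(−6.28) = 5.248×10^-7
Ω = [Ca²⁺][CO3²⁻]/Ksp = (10.4×10^-3)(0.423×10^-3) / 5.248×10^-7 = 8.38

Ω = 8.38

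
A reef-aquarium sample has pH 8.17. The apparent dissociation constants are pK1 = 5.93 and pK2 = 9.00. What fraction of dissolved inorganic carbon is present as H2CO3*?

α₀ = 0.00499

α₀ = 1 / (1 + K1/[H⁺] + K1K2/[H⁺]²) = 1 / (1 + 10^+2.24 + 10^+1.41)
   = 1 / (1 + 173.78 + 25.704) = 1/200.48 = 0.004988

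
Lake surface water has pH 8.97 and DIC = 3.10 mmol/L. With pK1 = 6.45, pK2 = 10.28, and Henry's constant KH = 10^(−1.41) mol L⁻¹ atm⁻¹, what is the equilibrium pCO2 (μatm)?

α₀ = 1 / (1 + K1/[H⁺] + K1K2/[H⁺]²) = 1 / (1 + 10^+2.52 + 10^+1.21)
   = 1 / (1 + 331.13 + 16.218) = 1/348.35 = 0.002871
[CO2*] = α₀ × DIC = 0.002871 × 3.10 = 0.008899 mmol/L = 8.899 μmol/L
pCO2 = [CO2*]/KH = 8.899×10^-6 / 3.890×10^-2 = 229 μatm

pCO2 = 229 μatm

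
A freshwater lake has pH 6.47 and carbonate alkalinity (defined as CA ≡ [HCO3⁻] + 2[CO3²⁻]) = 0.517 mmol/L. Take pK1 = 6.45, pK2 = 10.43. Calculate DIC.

CA = [HCO3⁻] + 2[CO3²⁻] = (α₁ + 2α₂)·DIC
At pH 6.47: [H⁺]/K1 = 10^-0.02 = 0.95499, K2/[H⁺] = 10^-3.96 = 0.00010965
α₁ = 1/(1 + 0.95499 + 0.00010965) = 1/1.9551 = 0.5115; α₂ = α₁·K2/[H⁺] = 5.608×10^-5
α₁ + 2α₂ = 0.5116
DIC = CA / (α₁ + 2α₂) = 0.517 / 0.5116 = 1.01 mmol/L

DIC = 1.01 mmol/L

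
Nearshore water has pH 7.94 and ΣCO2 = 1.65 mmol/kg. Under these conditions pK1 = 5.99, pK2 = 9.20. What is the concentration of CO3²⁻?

[CO3²⁻] = 0.0850 mmol/kg

α₂ = 1 / (1 + [H⁺]/K2 + [H⁺]²/(K1K2)) = 1 / (1 + 10^+1.26 + 10^-0.69)
   = 1 / (1 + 18.197 + 0.20417) = 1/19.401 = 0.05154
[CO3²⁻] = α₂ × DIC = 0.05154 × 1.65 = 0.0850 mmol/kg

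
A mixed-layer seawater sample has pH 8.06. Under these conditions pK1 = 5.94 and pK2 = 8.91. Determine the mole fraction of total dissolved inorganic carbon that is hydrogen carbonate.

α₁ = 1 / (1 + [H⁺]/K1 + K2/[H⁺]) = 1 / (1 + 10^-2.12 + 10^-0.85)
   = 1 / (1 + 0.0075858 + 0.14125) = 1/1.1488 = 0.8704

α₁ = 0.870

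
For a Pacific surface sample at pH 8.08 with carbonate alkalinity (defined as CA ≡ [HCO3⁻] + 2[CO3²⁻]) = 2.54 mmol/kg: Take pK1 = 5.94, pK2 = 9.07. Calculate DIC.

DIC = 2.34 mmol/kg

CA = [HCO3⁻] + 2[CO3²⁻] = (α₁ + 2α₂)·DIC
At pH 8.08: [H⁺]/K1 = 10^-2.14 = 0.0072444, K2/[H⁺] = 10^-0.99 = 0.10233
α₁ = 1/(1 + 0.0072444 + 0.10233) = 1/1.1096 = 0.9012; α₂ = α₁·K2/[H⁺] = 0.09222
α₁ + 2α₂ = 1.0857
DIC = CA / (α₁ + 2α₂) = 2.54 / 1.0857 = 2.34 mmol/kg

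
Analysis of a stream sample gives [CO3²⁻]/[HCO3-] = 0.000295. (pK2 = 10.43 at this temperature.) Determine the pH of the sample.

From K2 = [H⁺][CO3²⁻]/[HCO3-]:  pH = pK2 + log₁₀([CO3²⁻]/[HCO3-])
log₁₀(0.000295) = -3.530
pH = 10.43 + (-3.530) = 6.90

pH = 6.90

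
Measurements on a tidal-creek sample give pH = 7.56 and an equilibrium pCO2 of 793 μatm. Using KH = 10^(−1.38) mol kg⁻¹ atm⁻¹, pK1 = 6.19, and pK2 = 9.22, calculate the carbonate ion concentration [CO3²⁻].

[CO2*] = KH · pCO2 = 10^(−1.38) × 793×10^-6 = 3.306×10^-5 mol/kg
α₀ = 1/(1 + K1/[H⁺] + K1K2/[H⁺]²) = 1/(1 + 10^+1.37 + 10^-0.29) = 0.04007
DIC = [CO2*]/α₀ = 3.306×10^-5 / 0.04007 = 0.8250 mmol/kg
[CO3²⁻] = α₂·DIC; α₂ = 0.02055, so [CO3²⁻] = 0.02055 × 0.8250 = 0.0170 mmol/kg = 17.0 μmol/kg

[CO3²⁻] = 17.0 μmol/kg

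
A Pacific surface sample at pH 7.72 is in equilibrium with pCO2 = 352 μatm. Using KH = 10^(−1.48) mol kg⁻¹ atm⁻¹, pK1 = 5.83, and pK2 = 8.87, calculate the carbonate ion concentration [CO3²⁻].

[CO3²⁻] = 0.0641 mmol/kg

[CO2*] = KH · pCO2 = 10^(−1.48) × 352×10^-6 = 1.166×10^-5 mol/kg
α₀ = 1/(1 + K1/[H⁺] + K1K2/[H⁺]²) = 1/(1 + 10^+1.89 + 10^+0.74) = 0.01189
DIC = [CO2*]/α₀ = 1.166×10^-5 / 0.01189 = 0.9805 mmol/kg
[CO3²⁻] = α₂·DIC; α₂ = 0.06533, so [CO3²⁻] = 0.06533 × 0.9805 = 0.0641 mmol/kg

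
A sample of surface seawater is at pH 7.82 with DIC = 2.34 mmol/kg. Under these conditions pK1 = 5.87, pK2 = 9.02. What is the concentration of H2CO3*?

[CO2*] = 0.0244 mmol/kg

α₀ = 1 / (1 + K1/[H⁺] + K1K2/[H⁺]²) = 1 / (1 + 10^+1.95 + 10^+0.75)
   = 1 / (1 + 89.125 + 5.6234) = 1/95.749 = 0.01044
[CO2*] = α₀ × DIC = 0.01044 × 2.34 = 0.0244 mmol/kg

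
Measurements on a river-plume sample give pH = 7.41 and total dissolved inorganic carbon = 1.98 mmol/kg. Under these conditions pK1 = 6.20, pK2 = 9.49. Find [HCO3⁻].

α₁ = 1 / (1 + [H⁺]/K1 + K2/[H⁺]) = 1 / (1 + 10^-1.21 + 10^-2.08)
   = 1 / (1 + 0.061660 + 0.0083176) = 1/1.0700 = 0.9346
[HCO3⁻] = α₁ × DIC = 0.9346 × 1.98 = 1.85 mmol/kg

[HCO3⁻] = 1.85 mmol/kg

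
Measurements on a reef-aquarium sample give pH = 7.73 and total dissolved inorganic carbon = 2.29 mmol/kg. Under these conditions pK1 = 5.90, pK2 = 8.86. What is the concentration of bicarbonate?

α₁ = 1 / (1 + [H⁺]/K1 + K2/[H⁺]) = 1 / (1 + 10^-1.83 + 10^-1.13)
   = 1 / (1 + 0.014791 + 0.074131) = 1/1.0889 = 0.9183
[HCO3⁻] = α₁ × DIC = 0.9183 × 2.29 = 2.10 mmol/kg

[HCO3⁻] = 2.10 mmol/kg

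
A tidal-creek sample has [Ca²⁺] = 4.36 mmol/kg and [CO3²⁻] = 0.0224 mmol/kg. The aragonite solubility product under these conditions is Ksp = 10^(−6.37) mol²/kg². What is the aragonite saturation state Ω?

Ω = 0.229

Ksp = 10^(−6.37) = 4.266×10^-7
Ω = [Ca²⁺][CO3²⁻]/Ksp = (4.36×10^-3)(0.0224×10^-3) / 4.266×10^-7 = 0.229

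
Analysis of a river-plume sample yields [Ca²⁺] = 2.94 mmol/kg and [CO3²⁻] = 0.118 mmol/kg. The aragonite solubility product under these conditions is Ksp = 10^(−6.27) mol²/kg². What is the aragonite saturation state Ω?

Ω = 0.646

Ksp = 10^(−6.27) = 5.370×10^-7
Ω = [Ca²⁺][CO3²⁻]/Ksp = (2.94×10^-3)(0.118×10^-3) / 5.370×10^-7 = 0.646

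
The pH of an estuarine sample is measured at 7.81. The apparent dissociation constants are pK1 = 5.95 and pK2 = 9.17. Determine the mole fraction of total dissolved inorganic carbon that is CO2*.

α₀ = 0.0131

α₀ = 1 / (1 + K1/[H⁺] + K1K2/[H⁺]²) = 1 / (1 + 10^+1.86 + 10^+0.50)
   = 1 / (1 + 72.444 + 3.1623) = 1/76.606 = 0.01305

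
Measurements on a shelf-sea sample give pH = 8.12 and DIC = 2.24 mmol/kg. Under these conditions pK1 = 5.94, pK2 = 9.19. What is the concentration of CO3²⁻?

[CO3²⁻] = 0.175 mmol/kg

α₂ = 1 / (1 + [H⁺]/K2 + [H⁺]²/(K1K2)) = 1 / (1 + 10^+1.07 + 10^-1.11)
   = 1 / (1 + 11.749 + 0.077625) = 1/12.827 = 0.07796
[CO3²⁻] = α₂ × DIC = 0.07796 × 2.24 = 0.175 mmol/kg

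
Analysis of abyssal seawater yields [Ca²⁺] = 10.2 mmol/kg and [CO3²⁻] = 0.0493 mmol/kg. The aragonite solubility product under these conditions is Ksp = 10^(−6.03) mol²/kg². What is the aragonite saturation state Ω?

Ksp = 10^(−6.03) = 9.333×10^-7
Ω = [Ca²⁺][CO3²⁻]/Ksp = (10.2×10^-3)(0.0493×10^-3) / 9.333×10^-7 = 0.539

Ω = 0.539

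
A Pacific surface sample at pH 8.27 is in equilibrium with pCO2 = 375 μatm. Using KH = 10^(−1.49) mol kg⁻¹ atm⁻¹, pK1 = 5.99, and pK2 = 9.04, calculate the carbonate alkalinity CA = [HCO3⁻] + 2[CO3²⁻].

[CO2*] = KH · pCO2 = 10^(−1.49) × 375×10^-6 = 1.213×10^-5 mol/kg
α₀ = 1/(1 + K1/[H⁺] + K1K2/[H⁺]²) = 1/(1 + 10^+2.28 + 10^+1.51) = 0.004466
DIC = [CO2*]/α₀ = 1.213×10^-5 / 0.004466 = 2.717 mmol/kg
CA = (α₁ + 2α₂)·DIC = (0.8510 + 2×0.1445) × 2.717 = 3.10 mmol/kg

CA = 3.10 mmol/kg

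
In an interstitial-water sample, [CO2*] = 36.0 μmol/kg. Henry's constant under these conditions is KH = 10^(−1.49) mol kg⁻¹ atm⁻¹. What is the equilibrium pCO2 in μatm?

KH = 10^(−1.49) = 3.236×10^-2 mol kg⁻¹ atm⁻¹
pCO2 = [CO2*]/KH = 36.0×10^-6 / 3.236×10^-2 = 1.11×10^-3 atm = 1110 μatm

pCO2 = 1110 μatm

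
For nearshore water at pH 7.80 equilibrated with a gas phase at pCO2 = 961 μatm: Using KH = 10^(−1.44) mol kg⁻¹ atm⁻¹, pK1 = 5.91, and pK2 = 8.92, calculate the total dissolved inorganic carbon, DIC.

[CO2*] = KH · pCO2 = 10^(−1.44) × 961×10^-6 = 3.489×10^-5 mol/kg
α₀ = 1/(1 + K1/[H⁺] + K1K2/[H⁺]²) = 1/(1 + 10^+1.89 + 10^+0.77) = 0.01183
DIC = [CO2*]/α₀ = 3.489×10^-5 / 0.01183 = 2.95 mmol/kg

DIC = 2.95 mmol/kg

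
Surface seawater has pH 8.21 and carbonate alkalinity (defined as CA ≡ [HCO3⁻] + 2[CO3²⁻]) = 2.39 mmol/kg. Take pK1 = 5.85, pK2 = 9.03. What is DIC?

DIC = 2.12 mmol/kg

CA = [HCO3⁻] + 2[CO3²⁻] = (α₁ + 2α₂)·DIC
At pH 8.21: [H⁺]/K1 = 10^-2.36 = 0.0043652, K2/[H⁺] = 10^-0.82 = 0.15136
α₁ = 1/(1 + 0.0043652 + 0.15136) = 1/1.1557 = 0.8653; α₂ = α₁·K2/[H⁺] = 0.1310
α₁ + 2α₂ = 1.1272
DIC = CA / (α₁ + 2α₂) = 2.39 / 1.1272 = 2.12 mmol/kg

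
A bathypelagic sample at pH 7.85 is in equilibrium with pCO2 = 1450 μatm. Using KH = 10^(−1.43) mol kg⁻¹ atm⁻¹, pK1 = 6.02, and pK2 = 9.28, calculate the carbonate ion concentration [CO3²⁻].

[CO3²⁻] = 0.135 mmol/kg

[CO2*] = KH · pCO2 = 10^(−1.43) × 1450×10^-6 = 5.387×10^-5 mol/kg
α₀ = 1/(1 + K1/[H⁺] + K1K2/[H⁺]²) = 1/(1 + 10^+1.83 + 10^+0.40) = 0.01406
DIC = [CO2*]/α₀ = 5.387×10^-5 / 0.01406 = 3.831 mmol/kg
[CO3²⁻] = α₂·DIC; α₂ = 0.03532, so [CO3²⁻] = 0.03532 × 3.831 = 0.135 mmol/kg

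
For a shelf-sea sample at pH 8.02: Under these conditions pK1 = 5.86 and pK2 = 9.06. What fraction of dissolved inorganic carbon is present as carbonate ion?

α₂ = 0.0831

α₂ = 1 / (1 + [H⁺]/K2 + [H⁺]²/(K1K2)) = 1 / (1 + 10^+1.04 + 10^-1.12)
   = 1 / (1 + 10.965 + 0.075858) = 1/12.041 = 0.08305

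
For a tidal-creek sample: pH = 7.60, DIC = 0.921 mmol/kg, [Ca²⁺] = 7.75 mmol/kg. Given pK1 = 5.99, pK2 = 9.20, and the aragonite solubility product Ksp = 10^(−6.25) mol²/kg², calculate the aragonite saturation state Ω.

α₂ = 1 / (1 + [H⁺]/K2 + [H⁺]²/(K1K2)) = 1 / (1 + 10^+1.60 + 10^-0.01)
   = 1 / (1 + 39.811 + 0.97724) = 1/41.788 = 0.02393
[CO3²⁻] = α₂ × DIC = 0.02393 × 0.921 = 0.02204 mmol/kg
Ksp = 10^(−6.25) = 5.623×10^-7
Ω = [Ca²⁺][CO3²⁻]/Ksp = (7.75×10^-3)(2.204×10^-5) / 5.623×10^-7 = 0.304

Ω = 0.304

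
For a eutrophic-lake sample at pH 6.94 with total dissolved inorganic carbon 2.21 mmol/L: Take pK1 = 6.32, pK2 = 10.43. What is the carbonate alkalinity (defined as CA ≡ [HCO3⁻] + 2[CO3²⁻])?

CA = [HCO3⁻] + 2[CO3²⁻] = (α₁ + 2α₂)·DIC
At pH 6.94: [H⁺]/K1 = 10^-0.62 = 0.23988, K2/[H⁺] = 10^-3.49 = 0.00032359
α₁ = 1/(1 + 0.23988 + 0.00032359) = 1/1.2402 = 0.8063; α₂ = α₁·K2/[H⁺] = 0.0002609
α₁ + 2α₂ = 0.8068
CA = 0.8068 × 2.21 = 1.78 mmol/L

CA = 1.78 mmol/L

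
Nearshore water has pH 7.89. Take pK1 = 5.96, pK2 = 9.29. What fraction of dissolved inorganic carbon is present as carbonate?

α₂ = 1 / (1 + [H⁺]/K2 + [H⁺]²/(K1K2)) = 1 / (1 + 10^+1.40 + 10^-0.53)
   = 1 / (1 + 25.119 + 0.29512) = 1/26.414 = 0.03786

α₂ = 0.0379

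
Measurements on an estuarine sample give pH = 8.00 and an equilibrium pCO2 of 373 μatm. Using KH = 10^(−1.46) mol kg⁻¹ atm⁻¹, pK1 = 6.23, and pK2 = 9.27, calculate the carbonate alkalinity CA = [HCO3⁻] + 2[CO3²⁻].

[CO2*] = KH · pCO2 = 10^(−1.46) × 373×10^-6 = 1.293×10^-5 mol/kg
α₀ = 1/(1 + K1/[H⁺] + K1K2/[H⁺]²) = 1/(1 + 10^+1.77 + 10^+0.50) = 0.01586
DIC = [CO2*]/α₀ = 1.293×10^-5 / 0.01586 = 0.8154 mmol/kg
CA = (α₁ + 2α₂)·DIC = (0.9340 + 2×0.05016) × 0.8154 = 0.843 mmol/kg

CA = 0.843 mmol/kg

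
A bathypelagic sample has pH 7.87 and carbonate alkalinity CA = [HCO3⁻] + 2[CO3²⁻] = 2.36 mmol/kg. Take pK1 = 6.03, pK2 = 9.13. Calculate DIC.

CA = [HCO3⁻] + 2[CO3²⁻] = (α₁ + 2α₂)·DIC
At pH 7.87: [H⁺]/K1 = 10^-1.84 = 0.014454, K2/[H⁺] = 10^-1.26 = 0.054954
α₁ = 1/(1 + 0.014454 + 0.054954) = 1/1.0694 = 0.9351; α₂ = α₁·K2/[H⁺] = 0.05139
α₁ + 2α₂ = 1.0379
DIC = CA / (α₁ + 2α₂) = 2.36 / 1.0379 = 2.27 mmol/kg

DIC = 2.27 mmol/kg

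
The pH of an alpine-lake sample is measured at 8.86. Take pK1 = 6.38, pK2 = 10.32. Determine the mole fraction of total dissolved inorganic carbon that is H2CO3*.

α₀ = 0.00319

α₀ = 1 / (1 + K1/[H⁺] + K1K2/[H⁺]²) = 1 / (1 + 10^+2.48 + 10^+1.02)
   = 1 / (1 + 302.00 + 10.471) = 1/313.47 = 0.003190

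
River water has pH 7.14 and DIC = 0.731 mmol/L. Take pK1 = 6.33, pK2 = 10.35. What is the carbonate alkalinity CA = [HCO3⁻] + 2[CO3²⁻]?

CA = 0.633 mmol/L

CA = [HCO3⁻] + 2[CO3²⁻] = (α₁ + 2α₂)·DIC
At pH 7.14: [H⁺]/K1 = 10^-0.81 = 0.15488, K2/[H⁺] = 10^-3.21 = 0.00061660
α₁ = 1/(1 + 0.15488 + 0.00061660) = 1/1.1555 = 0.8654; α₂ = α₁·K2/[H⁺] = 0.0005336
α₁ + 2α₂ = 0.8665
CA = 0.8665 × 0.731 = 0.633 mmol/L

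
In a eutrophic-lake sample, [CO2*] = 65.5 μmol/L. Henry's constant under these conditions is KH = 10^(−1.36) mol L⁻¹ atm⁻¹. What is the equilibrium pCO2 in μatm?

KH = 10^(−1.36) = 4.365×10^-2 mol L⁻¹ atm⁻¹
pCO2 = [CO2*]/KH = 65.5×10^-6 / 4.365×10^-2 = 1.50×10^-3 atm = 1500 μatm

pCO2 = 1500 μatm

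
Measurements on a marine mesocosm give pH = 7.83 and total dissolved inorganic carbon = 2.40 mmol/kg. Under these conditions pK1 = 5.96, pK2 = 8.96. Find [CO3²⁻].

[CO3²⁻] = 0.164 mmol/kg

α₂ = 1 / (1 + [H⁺]/K2 + [H⁺]²/(K1K2)) = 1 / (1 + 10^+1.13 + 10^-0.74)
   = 1 / (1 + 13.490 + 0.18197) = 1/14.672 = 0.06816
[CO3²⁻] = α₂ × DIC = 0.06816 × 2.40 = 0.164 mmol/kg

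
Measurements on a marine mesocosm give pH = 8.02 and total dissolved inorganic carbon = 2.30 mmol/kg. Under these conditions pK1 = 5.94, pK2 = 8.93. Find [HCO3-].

α₁ = 1 / (1 + [H⁺]/K1 + K2/[H⁺]) = 1 / (1 + 10^-2.08 + 10^-0.91)
   = 1 / (1 + 0.0083176 + 0.12303) = 1/1.1313 = 0.8839
[HCO3⁻] = α₁ × DIC = 0.8839 × 2.30 = 2.03 mmol/kg

[HCO3⁻] = 2.03 mmol/kg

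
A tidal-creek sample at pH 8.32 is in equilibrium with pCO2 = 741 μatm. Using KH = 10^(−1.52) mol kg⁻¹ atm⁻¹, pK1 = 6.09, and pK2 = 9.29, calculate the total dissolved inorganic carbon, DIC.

[CO2*] = KH · pCO2 = 10^(−1.52) × 741×10^-6 = 2.238×10^-5 mol/kg
α₀ = 1/(1 + K1/[H⁺] + K1K2/[H⁺]²) = 1/(1 + 10^+2.23 + 10^+1.26) = 0.005290
DIC = [CO2*]/α₀ = 2.238×10^-5 / 0.005290 = 4.23 mmol/kg

DIC = 4.23 mmol/kg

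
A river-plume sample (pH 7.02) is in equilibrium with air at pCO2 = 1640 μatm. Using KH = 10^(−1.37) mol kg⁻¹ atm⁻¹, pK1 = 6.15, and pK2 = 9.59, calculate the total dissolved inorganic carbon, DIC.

[CO2*] = KH · pCO2 = 10^(−1.37) × 1640×10^-6 = 6.996×10^-5 mol/kg
α₀ = 1/(1 + K1/[H⁺] + K1K2/[H⁺]²) = 1/(1 + 10^+0.87 + 10^-1.70) = 0.1186
DIC = [CO2*]/α₀ = 6.996×10^-5 / 0.1186 = 0.590 mmol/kg

DIC = 0.590 mmol/kg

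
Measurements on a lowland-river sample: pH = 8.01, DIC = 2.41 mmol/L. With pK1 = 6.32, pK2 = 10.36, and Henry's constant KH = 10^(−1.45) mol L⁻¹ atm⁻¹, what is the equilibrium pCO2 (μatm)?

pCO2 = 1350 μatm

α₀ = 1 / (1 + K1/[H⁺] + K1K2/[H⁺]²) = 1 / (1 + 10^+1.69 + 10^-0.66)
   = 1 / (1 + 48.978 + 0.21878) = 1/50.197 = 0.01992
[CO2*] = α₀ × DIC = 0.01992 × 2.41 = 0.04801 mmol/L
pCO2 = [CO2*]/KH = 4.801×10^-5 / 3.548×10^-2 = 1350 μatm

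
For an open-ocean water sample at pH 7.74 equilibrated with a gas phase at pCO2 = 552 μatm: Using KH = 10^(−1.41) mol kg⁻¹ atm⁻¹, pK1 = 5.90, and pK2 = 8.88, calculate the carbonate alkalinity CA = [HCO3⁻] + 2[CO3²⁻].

[CO2*] = KH · pCO2 = 10^(−1.41) × 552×10^-6 = 2.148×10^-5 mol/kg
α₀ = 1/(1 + K1/[H⁺] + K1K2/[H⁺]²) = 1/(1 + 10^+1.84 + 10^+0.70) = 0.01330
DIC = [CO2*]/α₀ = 2.148×10^-5 / 0.01330 = 1.615 mmol/kg
CA = (α₁ + 2α₂)·DIC = (0.9200 + 2×0.06665) × 1.615 = 1.70 mmol/kg

CA = 1.70 mmol/kg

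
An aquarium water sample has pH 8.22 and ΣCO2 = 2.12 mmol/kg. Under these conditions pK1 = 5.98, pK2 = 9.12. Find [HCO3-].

α₁ = 1 / (1 + [H⁺]/K1 + K2/[H⁺]) = 1 / (1 + 10^-2.24 + 10^-0.90)
   = 1 / (1 + 0.0057544 + 0.12589) = 1/1.1316 = 0.8837
[HCO3⁻] = α₁ × DIC = 0.8837 × 2.12 = 1.87 mmol/kg

[HCO3⁻] = 1.87 mmol/kg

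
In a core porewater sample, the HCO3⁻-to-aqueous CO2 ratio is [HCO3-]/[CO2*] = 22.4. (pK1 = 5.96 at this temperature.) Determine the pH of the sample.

pH = 7.31

From K1 = [H⁺][HCO3-]/[CO2*]:  pH = pK1 + log₁₀([HCO3-]/[CO2*])
log₁₀(22.4) = +1.350
pH = 5.96 + (+1.350) = 7.31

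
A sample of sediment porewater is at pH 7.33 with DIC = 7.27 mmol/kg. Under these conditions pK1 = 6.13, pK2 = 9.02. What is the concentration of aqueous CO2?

α₀ = 1 / (1 + K1/[H⁺] + K1K2/[H⁺]²) = 1 / (1 + 10^+1.20 + 10^-0.49)
   = 1 / (1 + 15.849 + 0.32359) = 1/17.173 = 0.05823
[CO2*] = α₀ × DIC = 0.05823 × 7.27 = 0.423 mmol/kg

[CO2*] = 0.423 mmol/kg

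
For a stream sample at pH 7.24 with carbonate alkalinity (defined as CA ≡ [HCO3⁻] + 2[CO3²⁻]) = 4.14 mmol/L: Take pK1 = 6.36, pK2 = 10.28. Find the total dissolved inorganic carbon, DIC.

DIC = 4.68 mmol/L

CA = [HCO3⁻] + 2[CO3²⁻] = (α₁ + 2α₂)·DIC
At pH 7.24: [H⁺]/K1 = 10^-0.88 = 0.13183, K2/[H⁺] = 10^-3.04 = 0.00091201
α₁ = 1/(1 + 0.13183 + 0.00091201) = 1/1.1327 = 0.8828; α₂ = α₁·K2/[H⁺] = 0.0008051
α₁ + 2α₂ = 0.8844
DIC = CA / (α₁ + 2α₂) = 4.14 / 0.8844 = 4.68 mmol/L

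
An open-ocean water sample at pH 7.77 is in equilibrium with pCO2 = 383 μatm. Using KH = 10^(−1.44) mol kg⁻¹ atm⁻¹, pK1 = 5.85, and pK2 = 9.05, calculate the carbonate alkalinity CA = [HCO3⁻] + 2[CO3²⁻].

[CO2*] = KH · pCO2 = 10^(−1.44) × 383×10^-6 = 1.391×10^-5 mol/kg
α₀ = 1/(1 + K1/[H⁺] + K1K2/[H⁺]²) = 1/(1 + 10^+1.92 + 10^+0.64) = 0.01129
DIC = [CO2*]/α₀ = 1.391×10^-5 / 0.01129 = 1.231 mmol/kg
CA = (α₁ + 2α₂)·DIC = (0.9394 + 2×0.04930) × 1.231 = 1.28 mmol/kg

CA = 1.28 mmol/kg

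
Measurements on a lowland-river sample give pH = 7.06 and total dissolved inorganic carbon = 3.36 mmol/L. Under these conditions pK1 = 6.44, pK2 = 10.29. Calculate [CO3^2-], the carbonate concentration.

[CO3²⁻] = 1.59 μmol/L

α₂ = 1 / (1 + [H⁺]/K2 + [H⁺]²/(K1K2)) = 1 / (1 + 10^+3.23 + 10^+2.61)
   = 1 / (1 + 1698.2 + 407.38) = 1/2106.6 = 0.0004747
[CO3²⁻] = α₂ × DIC = 0.0004747 × 3.36 = 0.00159 mmol/L = 1.59 μmol/L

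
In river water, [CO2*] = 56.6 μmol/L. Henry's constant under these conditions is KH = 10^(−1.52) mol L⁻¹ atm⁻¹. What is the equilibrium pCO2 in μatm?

pCO2 = 1870 μatm

KH = 10^(−1.52) = 3.020×10^-2 mol L⁻¹ atm⁻¹
pCO2 = [CO2*]/KH = 56.6×10^-6 / 3.020×10^-2 = 1.87×10^-3 atm = 1870 μatm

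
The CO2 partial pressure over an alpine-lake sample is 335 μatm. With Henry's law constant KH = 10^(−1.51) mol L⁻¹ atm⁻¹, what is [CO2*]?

[CO2*] = 10.4 μmol/L

KH = 10^(−1.51) = 3.090×10^-2 mol L⁻¹ atm⁻¹
[CO2*] = KH · pCO2 = 3.090×10^-2 × 335×10^-6 atm = 1.04×10^-5 mol/L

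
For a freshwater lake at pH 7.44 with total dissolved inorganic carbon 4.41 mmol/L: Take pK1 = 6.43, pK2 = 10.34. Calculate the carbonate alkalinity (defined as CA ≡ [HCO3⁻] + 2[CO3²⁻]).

CA = 4.02 mmol/L

CA = [HCO3⁻] + 2[CO3²⁻] = (α₁ + 2α₂)·DIC
At pH 7.44: [H⁺]/K1 = 10^-1.01 = 0.097724, K2/[H⁺] = 10^-2.90 = 0.0012589
α₁ = 1/(1 + 0.097724 + 0.0012589) = 1/1.0990 = 0.9099; α₂ = α₁·K2/[H⁺] = 0.001146
α₁ + 2α₂ = 0.9122
CA = 0.9122 × 4.41 = 4.02 mmol/L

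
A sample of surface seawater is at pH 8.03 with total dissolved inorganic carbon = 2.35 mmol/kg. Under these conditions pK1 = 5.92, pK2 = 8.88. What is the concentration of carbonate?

[CO3²⁻] = 0.289 mmol/kg

α₂ = 1 / (1 + [H⁺]/K2 + [H⁺]²/(K1K2)) = 1 / (1 + 10^+0.85 + 10^-1.26)
   = 1 / (1 + 7.0795 + 0.054954) = 1/8.1344 = 0.1229
[CO3²⁻] = α₂ × DIC = 0.1229 × 2.35 = 0.289 mmol/kg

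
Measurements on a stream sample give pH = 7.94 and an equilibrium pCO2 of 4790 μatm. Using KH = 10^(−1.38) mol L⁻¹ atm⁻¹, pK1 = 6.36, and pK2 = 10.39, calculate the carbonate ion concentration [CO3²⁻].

[CO2*] = KH · pCO2 = 10^(−1.38) × 4790×10^-6 = 1.997×10^-4 mol/L
α₀ = 1/(1 + K1/[H⁺] + K1K2/[H⁺]²) = 1/(1 + 10^+1.58 + 10^-0.87) = 0.02554
DIC = [CO2*]/α₀ = 1.997×10^-4 / 0.02554 = 7.818 mmol/L
[CO3²⁻] = α₂·DIC; α₂ = 0.003445, so [CO3²⁻] = 0.003445 × 7.818 = 0.0269 mmol/L

[CO3²⁻] = 0.0269 mmol/L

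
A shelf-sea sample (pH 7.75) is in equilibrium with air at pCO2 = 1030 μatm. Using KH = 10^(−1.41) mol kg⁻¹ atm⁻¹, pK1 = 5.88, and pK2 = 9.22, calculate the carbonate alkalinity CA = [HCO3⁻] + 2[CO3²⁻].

[CO2*] = KH · pCO2 = 10^(−1.41) × 1030×10^-6 = 4.007×10^-5 mol/kg
α₀ = 1/(1 + K1/[H⁺] + K1K2/[H⁺]²) = 1/(1 + 10^+1.87 + 10^+0.40) = 0.01288
DIC = [CO2*]/α₀ = 4.007×10^-5 / 0.01288 = 3.111 mmol/kg
CA = (α₁ + 2α₂)·DIC = (0.9548 + 2×0.03235) × 3.111 = 3.17 mmol/kg

CA = 3.17 mmol/kg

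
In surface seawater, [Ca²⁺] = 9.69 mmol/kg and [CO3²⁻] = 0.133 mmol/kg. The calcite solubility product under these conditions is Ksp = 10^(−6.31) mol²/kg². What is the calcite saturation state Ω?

Ω = 2.63

Ksp = 10^(−6.31) = 4.898×10^-7
Ω = [Ca²⁺][CO3²⁻]/Ksp = (9.69×10^-3)(0.133×10^-3) / 4.898×10^-7 = 2.63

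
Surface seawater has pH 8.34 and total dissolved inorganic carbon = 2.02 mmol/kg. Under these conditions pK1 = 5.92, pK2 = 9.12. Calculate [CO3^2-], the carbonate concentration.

α₂ = 1 / (1 + [H⁺]/K2 + [H⁺]²/(K1K2)) = 1 / (1 + 10^+0.78 + 10^-1.64)
   = 1 / (1 + 6.0256 + 0.022909) = 1/7.0485 = 0.1419
[CO3²⁻] = α₂ × DIC = 0.1419 × 2.02 = 0.287 mmol/kg

[CO3²⁻] = 0.287 mmol/kg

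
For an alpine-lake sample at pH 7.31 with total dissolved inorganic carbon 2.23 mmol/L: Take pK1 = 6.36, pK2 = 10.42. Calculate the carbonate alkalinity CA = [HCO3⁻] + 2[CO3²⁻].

CA = [HCO3⁻] + 2[CO3²⁻] = (α₁ + 2α₂)·DIC
At pH 7.31: [H⁺]/K1 = 10^-0.95 = 0.11220, K2/[H⁺] = 10^-3.11 = 0.00077625
α₁ = 1/(1 + 0.11220 + 0.00077625) = 1/1.1130 = 0.8985; α₂ = α₁·K2/[H⁺] = 0.0006975
α₁ + 2α₂ = 0.8999
CA = 0.8999 × 2.23 = 2.01 mmol/L

CA = 2.01 mmol/L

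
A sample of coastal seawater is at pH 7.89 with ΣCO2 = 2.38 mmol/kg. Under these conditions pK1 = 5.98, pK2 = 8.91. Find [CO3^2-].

[CO3²⁻] = 0.205 mmol/kg

α₂ = 1 / (1 + [H⁺]/K2 + [H⁺]²/(K1K2)) = 1 / (1 + 10^+1.02 + 10^-0.89)
   = 1 / (1 + 10.471 + 0.12882) = 1/11.600 = 0.08621
[CO3²⁻] = α₂ × DIC = 0.08621 × 2.38 = 0.205 mmol/kg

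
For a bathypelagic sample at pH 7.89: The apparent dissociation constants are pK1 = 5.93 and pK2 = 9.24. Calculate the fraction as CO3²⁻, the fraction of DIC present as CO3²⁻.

α₂ = 0.0423

α₂ = 1 / (1 + [H⁺]/K2 + [H⁺]²/(K1K2)) = 1 / (1 + 10^+1.35 + 10^-0.61)
   = 1 / (1 + 22.387 + 0.24547) = 1/23.633 = 0.04231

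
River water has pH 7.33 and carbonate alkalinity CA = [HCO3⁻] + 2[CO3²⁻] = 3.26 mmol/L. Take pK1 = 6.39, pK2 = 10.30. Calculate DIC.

CA = [HCO3⁻] + 2[CO3²⁻] = (α₁ + 2α₂)·DIC
At pH 7.33: [H⁺]/K1 = 10^-0.94 = 0.11482, K2/[H⁺] = 10^-2.97 = 0.0010715
α₁ = 1/(1 + 0.11482 + 0.0010715) = 1/1.1159 = 0.8961; α₂ = α₁·K2/[H⁺] = 0.0009602
α₁ + 2α₂ = 0.8981
DIC = CA / (α₁ + 2α₂) = 3.26 / 0.8981 = 3.63 mmol/L

DIC = 3.63 mmol/L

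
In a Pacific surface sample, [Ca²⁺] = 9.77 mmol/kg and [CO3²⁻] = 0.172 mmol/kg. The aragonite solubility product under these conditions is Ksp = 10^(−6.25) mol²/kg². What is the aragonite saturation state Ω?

Ksp = 10^(−6.25) = 5.623×10^-7
Ω = [Ca²⁺][CO3²⁻]/Ksp = (9.77×10^-3)(0.172×10^-3) / 5.623×10^-7 = 2.99

Ω = 2.99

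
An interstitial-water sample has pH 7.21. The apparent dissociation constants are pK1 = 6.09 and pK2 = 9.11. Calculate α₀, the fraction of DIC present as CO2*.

α₀ = 1 / (1 + K1/[H⁺] + K1K2/[H⁺]²) = 1 / (1 + 10^+1.12 + 10^-0.78)
   = 1 / (1 + 13.183 + 0.16596) = 1/14.349 = 0.06969

α₀ = 0.0697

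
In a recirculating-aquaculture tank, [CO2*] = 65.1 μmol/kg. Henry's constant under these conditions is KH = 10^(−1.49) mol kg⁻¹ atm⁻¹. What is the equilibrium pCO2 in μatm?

pCO2 = 2010 μatm

KH = 10^(−1.49) = 3.236×10^-2 mol kg⁻¹ atm⁻¹
pCO2 = [CO2*]/KH = 65.1×10^-6 / 3.236×10^-2 = 2.01×10^-3 atm = 2010 μatm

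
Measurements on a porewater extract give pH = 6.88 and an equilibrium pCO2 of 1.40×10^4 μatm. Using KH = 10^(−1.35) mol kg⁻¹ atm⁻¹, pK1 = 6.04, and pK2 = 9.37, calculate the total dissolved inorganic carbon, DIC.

[CO2*] = KH · pCO2 = 10^(−1.35) × 1.40×10^4×10^-6 = 6.254×10^-4 mol/kg
α₀ = 1/(1 + K1/[H⁺] + K1K2/[H⁺]²) = 1/(1 + 10^+0.84 + 10^-1.65) = 0.1259
DIC = [CO2*]/α₀ = 6.254×10^-4 / 0.1259 = 4.97 mmol/kg

DIC = 4.97 mmol/kg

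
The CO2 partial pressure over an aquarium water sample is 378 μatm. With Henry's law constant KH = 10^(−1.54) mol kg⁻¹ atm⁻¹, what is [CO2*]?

[CO2*] = 10.9 μmol/kg

KH = 10^(−1.54) = 2.884×10^-2 mol kg⁻¹ atm⁻¹
[CO2*] = KH · pCO2 = 2.884×10^-2 × 378×10^-6 atm = 1.09×10^-5 mol/kg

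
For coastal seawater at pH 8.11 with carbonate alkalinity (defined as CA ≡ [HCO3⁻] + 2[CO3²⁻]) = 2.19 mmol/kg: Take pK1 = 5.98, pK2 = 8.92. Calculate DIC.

CA = [HCO3⁻] + 2[CO3²⁻] = (α₁ + 2α₂)·DIC
At pH 8.11: [H⁺]/K1 = 10^-2.13 = 0.0074131, K2/[H⁺] = 10^-0.81 = 0.15488
α₁ = 1/(1 + 0.0074131 + 0.15488) = 1/1.1623 = 0.8604; α₂ = α₁·K2/[H⁺] = 0.1333
α₁ + 2α₂ = 1.1269
DIC = CA / (α₁ + 2α₂) = 2.19 / 1.1269 = 1.94 mmol/kg

DIC = 1.94 mmol/kg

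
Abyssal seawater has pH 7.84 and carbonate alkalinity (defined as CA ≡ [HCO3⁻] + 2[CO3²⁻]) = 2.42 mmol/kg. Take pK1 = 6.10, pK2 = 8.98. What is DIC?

CA = [HCO3⁻] + 2[CO3²⁻] = (α₁ + 2α₂)·DIC
At pH 7.84: [H⁺]/K1 = 10^-1.74 = 0.018197, K2/[H⁺] = 10^-1.14 = 0.072444
α₁ = 1/(1 + 0.018197 + 0.072444) = 1/1.0906 = 0.9169; α₂ = α₁·K2/[H⁺] = 0.06642
α₁ + 2α₂ = 1.0497
DIC = CA / (α₁ + 2α₂) = 2.42 / 1.0497 = 2.31 mmol/kg

DIC = 2.31 mmol/kg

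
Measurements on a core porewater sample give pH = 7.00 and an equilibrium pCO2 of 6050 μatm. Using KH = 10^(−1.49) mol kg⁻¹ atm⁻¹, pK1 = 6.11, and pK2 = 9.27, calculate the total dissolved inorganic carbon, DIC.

[CO2*] = KH · pCO2 = 10^(−1.49) × 6050×10^-6 = 1.958×10^-4 mol/kg
α₀ = 1/(1 + K1/[H⁺] + K1K2/[H⁺]²) = 1/(1 + 10^+0.89 + 10^-1.38) = 0.1136
DIC = [CO2*]/α₀ = 1.958×10^-4 / 0.1136 = 1.72 mmol/kg

DIC = 1.72 mmol/kg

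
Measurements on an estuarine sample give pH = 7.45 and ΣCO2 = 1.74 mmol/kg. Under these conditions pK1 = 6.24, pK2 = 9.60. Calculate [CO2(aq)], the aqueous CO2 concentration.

[CO2*] = 0.100 mmol/kg

α₀ = 1 / (1 + K1/[H⁺] + K1K2/[H⁺]²) = 1 / (1 + 10^+1.21 + 10^-0.94)
   = 1 / (1 + 16.218 + 0.11482) = 1/17.333 = 0.05769
[CO2*] = α₀ × DIC = 0.05769 × 1.74 = 0.100 mmol/kg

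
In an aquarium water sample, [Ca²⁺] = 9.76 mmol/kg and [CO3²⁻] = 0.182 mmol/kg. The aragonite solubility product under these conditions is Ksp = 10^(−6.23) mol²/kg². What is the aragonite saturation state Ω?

Ksp = 10^(−6.23) = 5.888×10^-7
Ω = [Ca²⁺][CO3²⁻]/Ksp = (9.76×10^-3)(0.182×10^-3) / 5.888×10^-7 = 3.02

Ω = 3.02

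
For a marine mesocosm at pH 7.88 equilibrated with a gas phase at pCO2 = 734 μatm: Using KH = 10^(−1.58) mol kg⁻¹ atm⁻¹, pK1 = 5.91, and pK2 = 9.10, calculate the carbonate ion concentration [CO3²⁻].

[CO2*] = KH · pCO2 = 10^(−1.58) × 734×10^-6 = 1.931×10^-5 mol/kg
α₀ = 1/(1 + K1/[H⁺] + K1K2/[H⁺]²) = 1/(1 + 10^+1.97 + 10^+0.75) = 0.01001
DIC = [CO2*]/α₀ = 1.931×10^-5 / 0.01001 = 1.930 mmol/kg
[CO3²⁻] = α₂·DIC; α₂ = 0.05626, so [CO3²⁻] = 0.05626 × 1.930 = 0.109 mmol/kg

[CO3²⁻] = 0.109 mmol/kg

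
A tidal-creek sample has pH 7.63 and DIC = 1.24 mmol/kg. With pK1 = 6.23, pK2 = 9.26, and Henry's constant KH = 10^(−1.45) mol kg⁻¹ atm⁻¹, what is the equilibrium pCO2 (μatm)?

α₀ = 1 / (1 + K1/[H⁺] + K1K2/[H⁺]²) = 1 / (1 + 10^+1.40 + 10^-0.23)
   = 1 / (1 + 25.119 + 0.58884) = 1/26.708 = 0.03744
[CO2*] = α₀ × DIC = 0.03744 × 1.24 = 0.04643 mmol/kg
pCO2 = [CO2*]/KH = 4.643×10^-5 / 3.548×10^-2 = 1310 μatm

pCO2 = 1310 μatm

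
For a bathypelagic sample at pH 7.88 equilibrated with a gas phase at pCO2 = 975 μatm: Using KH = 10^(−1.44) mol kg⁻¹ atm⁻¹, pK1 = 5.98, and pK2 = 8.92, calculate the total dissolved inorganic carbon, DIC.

[CO2*] = KH · pCO2 = 10^(−1.44) × 975×10^-6 = 3.540×10^-5 mol/kg
α₀ = 1/(1 + K1/[H⁺] + K1K2/[H⁺]²) = 1/(1 + 10^+1.90 + 10^+0.86) = 0.01141
DIC = [CO2*]/α₀ = 3.540×10^-5 / 0.01141 = 3.10 mmol/kg

DIC = 3.10 mmol/kg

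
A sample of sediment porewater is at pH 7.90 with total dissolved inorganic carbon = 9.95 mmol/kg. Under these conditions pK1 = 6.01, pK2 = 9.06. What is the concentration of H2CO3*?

[CO2*] = 0.118 mmol/kg

α₀ = 1 / (1 + K1/[H⁺] + K1K2/[H⁺]²) = 1 / (1 + 10^+1.89 + 10^+0.73)
   = 1 / (1 + 77.625 + 5.3703) = 1/83.995 = 0.01191
[CO2*] = α₀ × DIC = 0.01191 × 9.95 = 0.118 mmol/kg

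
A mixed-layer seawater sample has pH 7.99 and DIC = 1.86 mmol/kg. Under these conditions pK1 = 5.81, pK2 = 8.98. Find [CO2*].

[CO2*] = 11.1 μmol/kg

α₀ = 1 / (1 + K1/[H⁺] + K1K2/[H⁺]²) = 1 / (1 + 10^+2.18 + 10^+1.19)
   = 1 / (1 + 151.36 + 15.488) = 1/167.84 = 0.005958
[CO2*] = α₀ × DIC = 0.005958 × 1.86 = 0.0111 mmol/kg = 11.1 μmol/kg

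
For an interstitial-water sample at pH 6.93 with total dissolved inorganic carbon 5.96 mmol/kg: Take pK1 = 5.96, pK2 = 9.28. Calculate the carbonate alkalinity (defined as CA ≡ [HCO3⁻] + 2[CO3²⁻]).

CA = [HCO3⁻] + 2[CO3²⁻] = (α₁ + 2α₂)·DIC
At pH 6.93: [H⁺]/K1 = 10^-0.97 = 0.10715, K2/[H⁺] = 10^-2.35 = 0.0044668
α₁ = 1/(1 + 0.10715 + 0.0044668) = 1/1.1116 = 0.8996; α₂ = α₁·K2/[H⁺] = 0.004018
α₁ + 2α₂ = 0.9076
CA = 0.9076 × 5.96 = 5.41 mmol/kg

CA = 5.41 mmol/kg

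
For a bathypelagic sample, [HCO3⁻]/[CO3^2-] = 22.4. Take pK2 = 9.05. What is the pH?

pH = 7.70

From K2 = [H⁺][CO3^2-]/[HCO3⁻]:  pH = pK2 − log₁₀([HCO3⁻]/[CO3^2-])
log₁₀(22.4) = +1.350
pH = 9.05 − (+1.350) = 7.70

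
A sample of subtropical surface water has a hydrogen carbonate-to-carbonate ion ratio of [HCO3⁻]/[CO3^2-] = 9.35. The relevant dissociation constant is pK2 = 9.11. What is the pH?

From K2 = [H⁺][CO3^2-]/[HCO3⁻]:  pH = pK2 − log₁₀([HCO3⁻]/[CO3^2-])
log₁₀(9.35) = +0.971
pH = 9.11 − (+0.971) = 8.14

pH = 8.14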